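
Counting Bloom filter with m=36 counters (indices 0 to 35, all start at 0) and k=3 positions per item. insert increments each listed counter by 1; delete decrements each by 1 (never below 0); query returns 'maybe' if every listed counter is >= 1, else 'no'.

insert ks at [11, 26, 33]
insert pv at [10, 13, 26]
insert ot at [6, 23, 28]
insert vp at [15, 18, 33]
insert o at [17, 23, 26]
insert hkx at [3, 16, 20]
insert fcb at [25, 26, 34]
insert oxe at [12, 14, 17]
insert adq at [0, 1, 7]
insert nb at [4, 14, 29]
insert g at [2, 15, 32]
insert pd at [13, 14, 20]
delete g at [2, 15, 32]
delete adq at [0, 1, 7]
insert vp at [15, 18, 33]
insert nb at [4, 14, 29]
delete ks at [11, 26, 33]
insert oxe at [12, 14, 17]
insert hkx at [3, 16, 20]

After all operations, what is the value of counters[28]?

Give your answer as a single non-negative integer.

Answer: 1

Derivation:
Step 1: insert ks at [11, 26, 33] -> counters=[0,0,0,0,0,0,0,0,0,0,0,1,0,0,0,0,0,0,0,0,0,0,0,0,0,0,1,0,0,0,0,0,0,1,0,0]
Step 2: insert pv at [10, 13, 26] -> counters=[0,0,0,0,0,0,0,0,0,0,1,1,0,1,0,0,0,0,0,0,0,0,0,0,0,0,2,0,0,0,0,0,0,1,0,0]
Step 3: insert ot at [6, 23, 28] -> counters=[0,0,0,0,0,0,1,0,0,0,1,1,0,1,0,0,0,0,0,0,0,0,0,1,0,0,2,0,1,0,0,0,0,1,0,0]
Step 4: insert vp at [15, 18, 33] -> counters=[0,0,0,0,0,0,1,0,0,0,1,1,0,1,0,1,0,0,1,0,0,0,0,1,0,0,2,0,1,0,0,0,0,2,0,0]
Step 5: insert o at [17, 23, 26] -> counters=[0,0,0,0,0,0,1,0,0,0,1,1,0,1,0,1,0,1,1,0,0,0,0,2,0,0,3,0,1,0,0,0,0,2,0,0]
Step 6: insert hkx at [3, 16, 20] -> counters=[0,0,0,1,0,0,1,0,0,0,1,1,0,1,0,1,1,1,1,0,1,0,0,2,0,0,3,0,1,0,0,0,0,2,0,0]
Step 7: insert fcb at [25, 26, 34] -> counters=[0,0,0,1,0,0,1,0,0,0,1,1,0,1,0,1,1,1,1,0,1,0,0,2,0,1,4,0,1,0,0,0,0,2,1,0]
Step 8: insert oxe at [12, 14, 17] -> counters=[0,0,0,1,0,0,1,0,0,0,1,1,1,1,1,1,1,2,1,0,1,0,0,2,0,1,4,0,1,0,0,0,0,2,1,0]
Step 9: insert adq at [0, 1, 7] -> counters=[1,1,0,1,0,0,1,1,0,0,1,1,1,1,1,1,1,2,1,0,1,0,0,2,0,1,4,0,1,0,0,0,0,2,1,0]
Step 10: insert nb at [4, 14, 29] -> counters=[1,1,0,1,1,0,1,1,0,0,1,1,1,1,2,1,1,2,1,0,1,0,0,2,0,1,4,0,1,1,0,0,0,2,1,0]
Step 11: insert g at [2, 15, 32] -> counters=[1,1,1,1,1,0,1,1,0,0,1,1,1,1,2,2,1,2,1,0,1,0,0,2,0,1,4,0,1,1,0,0,1,2,1,0]
Step 12: insert pd at [13, 14, 20] -> counters=[1,1,1,1,1,0,1,1,0,0,1,1,1,2,3,2,1,2,1,0,2,0,0,2,0,1,4,0,1,1,0,0,1,2,1,0]
Step 13: delete g at [2, 15, 32] -> counters=[1,1,0,1,1,0,1,1,0,0,1,1,1,2,3,1,1,2,1,0,2,0,0,2,0,1,4,0,1,1,0,0,0,2,1,0]
Step 14: delete adq at [0, 1, 7] -> counters=[0,0,0,1,1,0,1,0,0,0,1,1,1,2,3,1,1,2,1,0,2,0,0,2,0,1,4,0,1,1,0,0,0,2,1,0]
Step 15: insert vp at [15, 18, 33] -> counters=[0,0,0,1,1,0,1,0,0,0,1,1,1,2,3,2,1,2,2,0,2,0,0,2,0,1,4,0,1,1,0,0,0,3,1,0]
Step 16: insert nb at [4, 14, 29] -> counters=[0,0,0,1,2,0,1,0,0,0,1,1,1,2,4,2,1,2,2,0,2,0,0,2,0,1,4,0,1,2,0,0,0,3,1,0]
Step 17: delete ks at [11, 26, 33] -> counters=[0,0,0,1,2,0,1,0,0,0,1,0,1,2,4,2,1,2,2,0,2,0,0,2,0,1,3,0,1,2,0,0,0,2,1,0]
Step 18: insert oxe at [12, 14, 17] -> counters=[0,0,0,1,2,0,1,0,0,0,1,0,2,2,5,2,1,3,2,0,2,0,0,2,0,1,3,0,1,2,0,0,0,2,1,0]
Step 19: insert hkx at [3, 16, 20] -> counters=[0,0,0,2,2,0,1,0,0,0,1,0,2,2,5,2,2,3,2,0,3,0,0,2,0,1,3,0,1,2,0,0,0,2,1,0]
Final counters=[0,0,0,2,2,0,1,0,0,0,1,0,2,2,5,2,2,3,2,0,3,0,0,2,0,1,3,0,1,2,0,0,0,2,1,0] -> counters[28]=1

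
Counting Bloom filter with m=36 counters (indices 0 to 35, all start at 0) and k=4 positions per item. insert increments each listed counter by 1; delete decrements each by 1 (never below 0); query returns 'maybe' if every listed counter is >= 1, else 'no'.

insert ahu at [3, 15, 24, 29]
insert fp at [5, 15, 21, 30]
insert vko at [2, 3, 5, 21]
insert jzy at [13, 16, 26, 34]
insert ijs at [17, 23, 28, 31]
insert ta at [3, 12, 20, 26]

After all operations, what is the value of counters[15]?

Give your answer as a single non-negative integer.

Step 1: insert ahu at [3, 15, 24, 29] -> counters=[0,0,0,1,0,0,0,0,0,0,0,0,0,0,0,1,0,0,0,0,0,0,0,0,1,0,0,0,0,1,0,0,0,0,0,0]
Step 2: insert fp at [5, 15, 21, 30] -> counters=[0,0,0,1,0,1,0,0,0,0,0,0,0,0,0,2,0,0,0,0,0,1,0,0,1,0,0,0,0,1,1,0,0,0,0,0]
Step 3: insert vko at [2, 3, 5, 21] -> counters=[0,0,1,2,0,2,0,0,0,0,0,0,0,0,0,2,0,0,0,0,0,2,0,0,1,0,0,0,0,1,1,0,0,0,0,0]
Step 4: insert jzy at [13, 16, 26, 34] -> counters=[0,0,1,2,0,2,0,0,0,0,0,0,0,1,0,2,1,0,0,0,0,2,0,0,1,0,1,0,0,1,1,0,0,0,1,0]
Step 5: insert ijs at [17, 23, 28, 31] -> counters=[0,0,1,2,0,2,0,0,0,0,0,0,0,1,0,2,1,1,0,0,0,2,0,1,1,0,1,0,1,1,1,1,0,0,1,0]
Step 6: insert ta at [3, 12, 20, 26] -> counters=[0,0,1,3,0,2,0,0,0,0,0,0,1,1,0,2,1,1,0,0,1,2,0,1,1,0,2,0,1,1,1,1,0,0,1,0]
Final counters=[0,0,1,3,0,2,0,0,0,0,0,0,1,1,0,2,1,1,0,0,1,2,0,1,1,0,2,0,1,1,1,1,0,0,1,0] -> counters[15]=2

Answer: 2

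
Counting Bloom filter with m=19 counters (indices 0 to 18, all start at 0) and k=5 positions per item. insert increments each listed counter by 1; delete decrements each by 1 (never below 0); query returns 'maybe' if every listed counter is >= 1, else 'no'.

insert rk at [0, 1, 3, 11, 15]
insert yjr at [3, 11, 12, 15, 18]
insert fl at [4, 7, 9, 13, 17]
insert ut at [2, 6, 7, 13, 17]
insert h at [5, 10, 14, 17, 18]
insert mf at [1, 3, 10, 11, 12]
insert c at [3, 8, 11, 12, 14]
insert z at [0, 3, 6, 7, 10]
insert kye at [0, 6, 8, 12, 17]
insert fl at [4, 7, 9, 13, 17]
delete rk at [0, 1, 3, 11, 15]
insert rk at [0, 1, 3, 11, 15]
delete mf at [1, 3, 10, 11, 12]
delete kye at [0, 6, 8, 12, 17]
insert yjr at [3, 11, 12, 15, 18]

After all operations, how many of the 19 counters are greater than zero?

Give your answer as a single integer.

Step 1: insert rk at [0, 1, 3, 11, 15] -> counters=[1,1,0,1,0,0,0,0,0,0,0,1,0,0,0,1,0,0,0]
Step 2: insert yjr at [3, 11, 12, 15, 18] -> counters=[1,1,0,2,0,0,0,0,0,0,0,2,1,0,0,2,0,0,1]
Step 3: insert fl at [4, 7, 9, 13, 17] -> counters=[1,1,0,2,1,0,0,1,0,1,0,2,1,1,0,2,0,1,1]
Step 4: insert ut at [2, 6, 7, 13, 17] -> counters=[1,1,1,2,1,0,1,2,0,1,0,2,1,2,0,2,0,2,1]
Step 5: insert h at [5, 10, 14, 17, 18] -> counters=[1,1,1,2,1,1,1,2,0,1,1,2,1,2,1,2,0,3,2]
Step 6: insert mf at [1, 3, 10, 11, 12] -> counters=[1,2,1,3,1,1,1,2,0,1,2,3,2,2,1,2,0,3,2]
Step 7: insert c at [3, 8, 11, 12, 14] -> counters=[1,2,1,4,1,1,1,2,1,1,2,4,3,2,2,2,0,3,2]
Step 8: insert z at [0, 3, 6, 7, 10] -> counters=[2,2,1,5,1,1,2,3,1,1,3,4,3,2,2,2,0,3,2]
Step 9: insert kye at [0, 6, 8, 12, 17] -> counters=[3,2,1,5,1,1,3,3,2,1,3,4,4,2,2,2,0,4,2]
Step 10: insert fl at [4, 7, 9, 13, 17] -> counters=[3,2,1,5,2,1,3,4,2,2,3,4,4,3,2,2,0,5,2]
Step 11: delete rk at [0, 1, 3, 11, 15] -> counters=[2,1,1,4,2,1,3,4,2,2,3,3,4,3,2,1,0,5,2]
Step 12: insert rk at [0, 1, 3, 11, 15] -> counters=[3,2,1,5,2,1,3,4,2,2,3,4,4,3,2,2,0,5,2]
Step 13: delete mf at [1, 3, 10, 11, 12] -> counters=[3,1,1,4,2,1,3,4,2,2,2,3,3,3,2,2,0,5,2]
Step 14: delete kye at [0, 6, 8, 12, 17] -> counters=[2,1,1,4,2,1,2,4,1,2,2,3,2,3,2,2,0,4,2]
Step 15: insert yjr at [3, 11, 12, 15, 18] -> counters=[2,1,1,5,2,1,2,4,1,2,2,4,3,3,2,3,0,4,3]
Final counters=[2,1,1,5,2,1,2,4,1,2,2,4,3,3,2,3,0,4,3] -> 18 nonzero

Answer: 18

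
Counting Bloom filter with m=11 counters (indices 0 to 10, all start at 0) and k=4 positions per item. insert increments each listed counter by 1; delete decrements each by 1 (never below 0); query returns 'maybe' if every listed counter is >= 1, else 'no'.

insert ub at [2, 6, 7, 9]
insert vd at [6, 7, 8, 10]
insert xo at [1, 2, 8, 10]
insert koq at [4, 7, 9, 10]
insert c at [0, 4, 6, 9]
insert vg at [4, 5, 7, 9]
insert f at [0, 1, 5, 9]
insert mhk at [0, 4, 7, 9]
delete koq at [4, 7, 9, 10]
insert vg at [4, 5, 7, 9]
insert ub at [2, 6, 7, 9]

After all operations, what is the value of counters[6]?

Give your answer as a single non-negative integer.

Step 1: insert ub at [2, 6, 7, 9] -> counters=[0,0,1,0,0,0,1,1,0,1,0]
Step 2: insert vd at [6, 7, 8, 10] -> counters=[0,0,1,0,0,0,2,2,1,1,1]
Step 3: insert xo at [1, 2, 8, 10] -> counters=[0,1,2,0,0,0,2,2,2,1,2]
Step 4: insert koq at [4, 7, 9, 10] -> counters=[0,1,2,0,1,0,2,3,2,2,3]
Step 5: insert c at [0, 4, 6, 9] -> counters=[1,1,2,0,2,0,3,3,2,3,3]
Step 6: insert vg at [4, 5, 7, 9] -> counters=[1,1,2,0,3,1,3,4,2,4,3]
Step 7: insert f at [0, 1, 5, 9] -> counters=[2,2,2,0,3,2,3,4,2,5,3]
Step 8: insert mhk at [0, 4, 7, 9] -> counters=[3,2,2,0,4,2,3,5,2,6,3]
Step 9: delete koq at [4, 7, 9, 10] -> counters=[3,2,2,0,3,2,3,4,2,5,2]
Step 10: insert vg at [4, 5, 7, 9] -> counters=[3,2,2,0,4,3,3,5,2,6,2]
Step 11: insert ub at [2, 6, 7, 9] -> counters=[3,2,3,0,4,3,4,6,2,7,2]
Final counters=[3,2,3,0,4,3,4,6,2,7,2] -> counters[6]=4

Answer: 4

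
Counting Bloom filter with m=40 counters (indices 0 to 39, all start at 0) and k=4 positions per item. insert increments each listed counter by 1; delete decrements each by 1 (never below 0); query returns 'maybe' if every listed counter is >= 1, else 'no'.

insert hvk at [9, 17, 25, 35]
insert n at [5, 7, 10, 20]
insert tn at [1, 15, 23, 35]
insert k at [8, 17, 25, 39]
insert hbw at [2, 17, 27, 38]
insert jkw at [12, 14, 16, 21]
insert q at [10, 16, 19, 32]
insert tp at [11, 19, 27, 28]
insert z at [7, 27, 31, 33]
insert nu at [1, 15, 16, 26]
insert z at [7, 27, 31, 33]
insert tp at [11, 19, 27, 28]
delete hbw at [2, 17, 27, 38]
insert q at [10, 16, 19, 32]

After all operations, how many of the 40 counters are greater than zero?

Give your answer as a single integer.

Step 1: insert hvk at [9, 17, 25, 35] -> counters=[0,0,0,0,0,0,0,0,0,1,0,0,0,0,0,0,0,1,0,0,0,0,0,0,0,1,0,0,0,0,0,0,0,0,0,1,0,0,0,0]
Step 2: insert n at [5, 7, 10, 20] -> counters=[0,0,0,0,0,1,0,1,0,1,1,0,0,0,0,0,0,1,0,0,1,0,0,0,0,1,0,0,0,0,0,0,0,0,0,1,0,0,0,0]
Step 3: insert tn at [1, 15, 23, 35] -> counters=[0,1,0,0,0,1,0,1,0,1,1,0,0,0,0,1,0,1,0,0,1,0,0,1,0,1,0,0,0,0,0,0,0,0,0,2,0,0,0,0]
Step 4: insert k at [8, 17, 25, 39] -> counters=[0,1,0,0,0,1,0,1,1,1,1,0,0,0,0,1,0,2,0,0,1,0,0,1,0,2,0,0,0,0,0,0,0,0,0,2,0,0,0,1]
Step 5: insert hbw at [2, 17, 27, 38] -> counters=[0,1,1,0,0,1,0,1,1,1,1,0,0,0,0,1,0,3,0,0,1,0,0,1,0,2,0,1,0,0,0,0,0,0,0,2,0,0,1,1]
Step 6: insert jkw at [12, 14, 16, 21] -> counters=[0,1,1,0,0,1,0,1,1,1,1,0,1,0,1,1,1,3,0,0,1,1,0,1,0,2,0,1,0,0,0,0,0,0,0,2,0,0,1,1]
Step 7: insert q at [10, 16, 19, 32] -> counters=[0,1,1,0,0,1,0,1,1,1,2,0,1,0,1,1,2,3,0,1,1,1,0,1,0,2,0,1,0,0,0,0,1,0,0,2,0,0,1,1]
Step 8: insert tp at [11, 19, 27, 28] -> counters=[0,1,1,0,0,1,0,1,1,1,2,1,1,0,1,1,2,3,0,2,1,1,0,1,0,2,0,2,1,0,0,0,1,0,0,2,0,0,1,1]
Step 9: insert z at [7, 27, 31, 33] -> counters=[0,1,1,0,0,1,0,2,1,1,2,1,1,0,1,1,2,3,0,2,1,1,0,1,0,2,0,3,1,0,0,1,1,1,0,2,0,0,1,1]
Step 10: insert nu at [1, 15, 16, 26] -> counters=[0,2,1,0,0,1,0,2,1,1,2,1,1,0,1,2,3,3,0,2,1,1,0,1,0,2,1,3,1,0,0,1,1,1,0,2,0,0,1,1]
Step 11: insert z at [7, 27, 31, 33] -> counters=[0,2,1,0,0,1,0,3,1,1,2,1,1,0,1,2,3,3,0,2,1,1,0,1,0,2,1,4,1,0,0,2,1,2,0,2,0,0,1,1]
Step 12: insert tp at [11, 19, 27, 28] -> counters=[0,2,1,0,0,1,0,3,1,1,2,2,1,0,1,2,3,3,0,3,1,1,0,1,0,2,1,5,2,0,0,2,1,2,0,2,0,0,1,1]
Step 13: delete hbw at [2, 17, 27, 38] -> counters=[0,2,0,0,0,1,0,3,1,1,2,2,1,0,1,2,3,2,0,3,1,1,0,1,0,2,1,4,2,0,0,2,1,2,0,2,0,0,0,1]
Step 14: insert q at [10, 16, 19, 32] -> counters=[0,2,0,0,0,1,0,3,1,1,3,2,1,0,1,2,4,2,0,4,1,1,0,1,0,2,1,4,2,0,0,2,2,2,0,2,0,0,0,1]
Final counters=[0,2,0,0,0,1,0,3,1,1,3,2,1,0,1,2,4,2,0,4,1,1,0,1,0,2,1,4,2,0,0,2,2,2,0,2,0,0,0,1] -> 25 nonzero

Answer: 25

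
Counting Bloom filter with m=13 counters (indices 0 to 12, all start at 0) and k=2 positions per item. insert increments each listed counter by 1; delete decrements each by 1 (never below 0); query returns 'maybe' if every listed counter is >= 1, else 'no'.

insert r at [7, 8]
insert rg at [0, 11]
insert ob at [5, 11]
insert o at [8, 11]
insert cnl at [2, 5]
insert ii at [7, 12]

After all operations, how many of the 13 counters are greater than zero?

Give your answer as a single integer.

Answer: 7

Derivation:
Step 1: insert r at [7, 8] -> counters=[0,0,0,0,0,0,0,1,1,0,0,0,0]
Step 2: insert rg at [0, 11] -> counters=[1,0,0,0,0,0,0,1,1,0,0,1,0]
Step 3: insert ob at [5, 11] -> counters=[1,0,0,0,0,1,0,1,1,0,0,2,0]
Step 4: insert o at [8, 11] -> counters=[1,0,0,0,0,1,0,1,2,0,0,3,0]
Step 5: insert cnl at [2, 5] -> counters=[1,0,1,0,0,2,0,1,2,0,0,3,0]
Step 6: insert ii at [7, 12] -> counters=[1,0,1,0,0,2,0,2,2,0,0,3,1]
Final counters=[1,0,1,0,0,2,0,2,2,0,0,3,1] -> 7 nonzero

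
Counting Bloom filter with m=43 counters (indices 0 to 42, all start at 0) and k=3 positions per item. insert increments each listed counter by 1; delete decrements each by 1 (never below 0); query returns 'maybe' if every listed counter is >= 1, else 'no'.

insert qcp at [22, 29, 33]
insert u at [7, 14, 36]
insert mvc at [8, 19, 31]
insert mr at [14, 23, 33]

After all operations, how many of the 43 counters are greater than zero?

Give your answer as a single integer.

Step 1: insert qcp at [22, 29, 33] -> counters=[0,0,0,0,0,0,0,0,0,0,0,0,0,0,0,0,0,0,0,0,0,0,1,0,0,0,0,0,0,1,0,0,0,1,0,0,0,0,0,0,0,0,0]
Step 2: insert u at [7, 14, 36] -> counters=[0,0,0,0,0,0,0,1,0,0,0,0,0,0,1,0,0,0,0,0,0,0,1,0,0,0,0,0,0,1,0,0,0,1,0,0,1,0,0,0,0,0,0]
Step 3: insert mvc at [8, 19, 31] -> counters=[0,0,0,0,0,0,0,1,1,0,0,0,0,0,1,0,0,0,0,1,0,0,1,0,0,0,0,0,0,1,0,1,0,1,0,0,1,0,0,0,0,0,0]
Step 4: insert mr at [14, 23, 33] -> counters=[0,0,0,0,0,0,0,1,1,0,0,0,0,0,2,0,0,0,0,1,0,0,1,1,0,0,0,0,0,1,0,1,0,2,0,0,1,0,0,0,0,0,0]
Final counters=[0,0,0,0,0,0,0,1,1,0,0,0,0,0,2,0,0,0,0,1,0,0,1,1,0,0,0,0,0,1,0,1,0,2,0,0,1,0,0,0,0,0,0] -> 10 nonzero

Answer: 10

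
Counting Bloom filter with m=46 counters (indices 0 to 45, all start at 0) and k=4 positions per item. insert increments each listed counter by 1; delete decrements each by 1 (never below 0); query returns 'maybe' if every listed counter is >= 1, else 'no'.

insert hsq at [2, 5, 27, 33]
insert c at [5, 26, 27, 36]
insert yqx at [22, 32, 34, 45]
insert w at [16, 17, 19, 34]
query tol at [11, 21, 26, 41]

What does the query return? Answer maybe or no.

Answer: no

Derivation:
Step 1: insert hsq at [2, 5, 27, 33] -> counters=[0,0,1,0,0,1,0,0,0,0,0,0,0,0,0,0,0,0,0,0,0,0,0,0,0,0,0,1,0,0,0,0,0,1,0,0,0,0,0,0,0,0,0,0,0,0]
Step 2: insert c at [5, 26, 27, 36] -> counters=[0,0,1,0,0,2,0,0,0,0,0,0,0,0,0,0,0,0,0,0,0,0,0,0,0,0,1,2,0,0,0,0,0,1,0,0,1,0,0,0,0,0,0,0,0,0]
Step 3: insert yqx at [22, 32, 34, 45] -> counters=[0,0,1,0,0,2,0,0,0,0,0,0,0,0,0,0,0,0,0,0,0,0,1,0,0,0,1,2,0,0,0,0,1,1,1,0,1,0,0,0,0,0,0,0,0,1]
Step 4: insert w at [16, 17, 19, 34] -> counters=[0,0,1,0,0,2,0,0,0,0,0,0,0,0,0,0,1,1,0,1,0,0,1,0,0,0,1,2,0,0,0,0,1,1,2,0,1,0,0,0,0,0,0,0,0,1]
Query tol: check counters[11]=0 counters[21]=0 counters[26]=1 counters[41]=0 -> no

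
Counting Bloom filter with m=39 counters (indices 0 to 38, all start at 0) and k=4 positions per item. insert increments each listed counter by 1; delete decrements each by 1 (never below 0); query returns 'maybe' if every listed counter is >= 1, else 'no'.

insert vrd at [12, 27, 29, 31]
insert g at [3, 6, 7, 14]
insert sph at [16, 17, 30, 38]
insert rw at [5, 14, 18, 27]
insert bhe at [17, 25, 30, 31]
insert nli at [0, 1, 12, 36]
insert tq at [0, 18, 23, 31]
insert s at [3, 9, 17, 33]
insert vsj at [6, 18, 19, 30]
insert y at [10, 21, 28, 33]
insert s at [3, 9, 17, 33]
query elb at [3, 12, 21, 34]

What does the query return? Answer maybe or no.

Step 1: insert vrd at [12, 27, 29, 31] -> counters=[0,0,0,0,0,0,0,0,0,0,0,0,1,0,0,0,0,0,0,0,0,0,0,0,0,0,0,1,0,1,0,1,0,0,0,0,0,0,0]
Step 2: insert g at [3, 6, 7, 14] -> counters=[0,0,0,1,0,0,1,1,0,0,0,0,1,0,1,0,0,0,0,0,0,0,0,0,0,0,0,1,0,1,0,1,0,0,0,0,0,0,0]
Step 3: insert sph at [16, 17, 30, 38] -> counters=[0,0,0,1,0,0,1,1,0,0,0,0,1,0,1,0,1,1,0,0,0,0,0,0,0,0,0,1,0,1,1,1,0,0,0,0,0,0,1]
Step 4: insert rw at [5, 14, 18, 27] -> counters=[0,0,0,1,0,1,1,1,0,0,0,0,1,0,2,0,1,1,1,0,0,0,0,0,0,0,0,2,0,1,1,1,0,0,0,0,0,0,1]
Step 5: insert bhe at [17, 25, 30, 31] -> counters=[0,0,0,1,0,1,1,1,0,0,0,0,1,0,2,0,1,2,1,0,0,0,0,0,0,1,0,2,0,1,2,2,0,0,0,0,0,0,1]
Step 6: insert nli at [0, 1, 12, 36] -> counters=[1,1,0,1,0,1,1,1,0,0,0,0,2,0,2,0,1,2,1,0,0,0,0,0,0,1,0,2,0,1,2,2,0,0,0,0,1,0,1]
Step 7: insert tq at [0, 18, 23, 31] -> counters=[2,1,0,1,0,1,1,1,0,0,0,0,2,0,2,0,1,2,2,0,0,0,0,1,0,1,0,2,0,1,2,3,0,0,0,0,1,0,1]
Step 8: insert s at [3, 9, 17, 33] -> counters=[2,1,0,2,0,1,1,1,0,1,0,0,2,0,2,0,1,3,2,0,0,0,0,1,0,1,0,2,0,1,2,3,0,1,0,0,1,0,1]
Step 9: insert vsj at [6, 18, 19, 30] -> counters=[2,1,0,2,0,1,2,1,0,1,0,0,2,0,2,0,1,3,3,1,0,0,0,1,0,1,0,2,0,1,3,3,0,1,0,0,1,0,1]
Step 10: insert y at [10, 21, 28, 33] -> counters=[2,1,0,2,0,1,2,1,0,1,1,0,2,0,2,0,1,3,3,1,0,1,0,1,0,1,0,2,1,1,3,3,0,2,0,0,1,0,1]
Step 11: insert s at [3, 9, 17, 33] -> counters=[2,1,0,3,0,1,2,1,0,2,1,0,2,0,2,0,1,4,3,1,0,1,0,1,0,1,0,2,1,1,3,3,0,3,0,0,1,0,1]
Query elb: check counters[3]=3 counters[12]=2 counters[21]=1 counters[34]=0 -> no

Answer: no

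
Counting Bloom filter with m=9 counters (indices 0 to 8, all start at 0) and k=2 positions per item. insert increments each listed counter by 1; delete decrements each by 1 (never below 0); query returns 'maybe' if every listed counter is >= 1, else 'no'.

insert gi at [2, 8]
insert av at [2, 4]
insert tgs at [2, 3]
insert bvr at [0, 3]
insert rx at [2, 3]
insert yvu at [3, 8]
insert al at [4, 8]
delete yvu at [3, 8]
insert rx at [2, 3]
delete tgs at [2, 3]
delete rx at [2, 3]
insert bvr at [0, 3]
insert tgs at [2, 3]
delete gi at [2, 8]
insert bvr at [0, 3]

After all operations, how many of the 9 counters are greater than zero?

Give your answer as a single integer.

Step 1: insert gi at [2, 8] -> counters=[0,0,1,0,0,0,0,0,1]
Step 2: insert av at [2, 4] -> counters=[0,0,2,0,1,0,0,0,1]
Step 3: insert tgs at [2, 3] -> counters=[0,0,3,1,1,0,0,0,1]
Step 4: insert bvr at [0, 3] -> counters=[1,0,3,2,1,0,0,0,1]
Step 5: insert rx at [2, 3] -> counters=[1,0,4,3,1,0,0,0,1]
Step 6: insert yvu at [3, 8] -> counters=[1,0,4,4,1,0,0,0,2]
Step 7: insert al at [4, 8] -> counters=[1,0,4,4,2,0,0,0,3]
Step 8: delete yvu at [3, 8] -> counters=[1,0,4,3,2,0,0,0,2]
Step 9: insert rx at [2, 3] -> counters=[1,0,5,4,2,0,0,0,2]
Step 10: delete tgs at [2, 3] -> counters=[1,0,4,3,2,0,0,0,2]
Step 11: delete rx at [2, 3] -> counters=[1,0,3,2,2,0,0,0,2]
Step 12: insert bvr at [0, 3] -> counters=[2,0,3,3,2,0,0,0,2]
Step 13: insert tgs at [2, 3] -> counters=[2,0,4,4,2,0,0,0,2]
Step 14: delete gi at [2, 8] -> counters=[2,0,3,4,2,0,0,0,1]
Step 15: insert bvr at [0, 3] -> counters=[3,0,3,5,2,0,0,0,1]
Final counters=[3,0,3,5,2,0,0,0,1] -> 5 nonzero

Answer: 5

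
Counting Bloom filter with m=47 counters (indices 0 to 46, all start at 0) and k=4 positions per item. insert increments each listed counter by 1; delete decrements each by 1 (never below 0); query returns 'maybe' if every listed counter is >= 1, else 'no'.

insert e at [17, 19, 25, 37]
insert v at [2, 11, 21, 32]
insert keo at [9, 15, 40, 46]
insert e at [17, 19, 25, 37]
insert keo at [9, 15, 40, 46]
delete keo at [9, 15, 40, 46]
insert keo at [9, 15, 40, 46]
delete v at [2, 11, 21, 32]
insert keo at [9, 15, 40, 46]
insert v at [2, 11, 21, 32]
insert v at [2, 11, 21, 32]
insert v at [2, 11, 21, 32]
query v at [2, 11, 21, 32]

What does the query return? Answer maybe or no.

Answer: maybe

Derivation:
Step 1: insert e at [17, 19, 25, 37] -> counters=[0,0,0,0,0,0,0,0,0,0,0,0,0,0,0,0,0,1,0,1,0,0,0,0,0,1,0,0,0,0,0,0,0,0,0,0,0,1,0,0,0,0,0,0,0,0,0]
Step 2: insert v at [2, 11, 21, 32] -> counters=[0,0,1,0,0,0,0,0,0,0,0,1,0,0,0,0,0,1,0,1,0,1,0,0,0,1,0,0,0,0,0,0,1,0,0,0,0,1,0,0,0,0,0,0,0,0,0]
Step 3: insert keo at [9, 15, 40, 46] -> counters=[0,0,1,0,0,0,0,0,0,1,0,1,0,0,0,1,0,1,0,1,0,1,0,0,0,1,0,0,0,0,0,0,1,0,0,0,0,1,0,0,1,0,0,0,0,0,1]
Step 4: insert e at [17, 19, 25, 37] -> counters=[0,0,1,0,0,0,0,0,0,1,0,1,0,0,0,1,0,2,0,2,0,1,0,0,0,2,0,0,0,0,0,0,1,0,0,0,0,2,0,0,1,0,0,0,0,0,1]
Step 5: insert keo at [9, 15, 40, 46] -> counters=[0,0,1,0,0,0,0,0,0,2,0,1,0,0,0,2,0,2,0,2,0,1,0,0,0,2,0,0,0,0,0,0,1,0,0,0,0,2,0,0,2,0,0,0,0,0,2]
Step 6: delete keo at [9, 15, 40, 46] -> counters=[0,0,1,0,0,0,0,0,0,1,0,1,0,0,0,1,0,2,0,2,0,1,0,0,0,2,0,0,0,0,0,0,1,0,0,0,0,2,0,0,1,0,0,0,0,0,1]
Step 7: insert keo at [9, 15, 40, 46] -> counters=[0,0,1,0,0,0,0,0,0,2,0,1,0,0,0,2,0,2,0,2,0,1,0,0,0,2,0,0,0,0,0,0,1,0,0,0,0,2,0,0,2,0,0,0,0,0,2]
Step 8: delete v at [2, 11, 21, 32] -> counters=[0,0,0,0,0,0,0,0,0,2,0,0,0,0,0,2,0,2,0,2,0,0,0,0,0,2,0,0,0,0,0,0,0,0,0,0,0,2,0,0,2,0,0,0,0,0,2]
Step 9: insert keo at [9, 15, 40, 46] -> counters=[0,0,0,0,0,0,0,0,0,3,0,0,0,0,0,3,0,2,0,2,0,0,0,0,0,2,0,0,0,0,0,0,0,0,0,0,0,2,0,0,3,0,0,0,0,0,3]
Step 10: insert v at [2, 11, 21, 32] -> counters=[0,0,1,0,0,0,0,0,0,3,0,1,0,0,0,3,0,2,0,2,0,1,0,0,0,2,0,0,0,0,0,0,1,0,0,0,0,2,0,0,3,0,0,0,0,0,3]
Step 11: insert v at [2, 11, 21, 32] -> counters=[0,0,2,0,0,0,0,0,0,3,0,2,0,0,0,3,0,2,0,2,0,2,0,0,0,2,0,0,0,0,0,0,2,0,0,0,0,2,0,0,3,0,0,0,0,0,3]
Step 12: insert v at [2, 11, 21, 32] -> counters=[0,0,3,0,0,0,0,0,0,3,0,3,0,0,0,3,0,2,0,2,0,3,0,0,0,2,0,0,0,0,0,0,3,0,0,0,0,2,0,0,3,0,0,0,0,0,3]
Query v: check counters[2]=3 counters[11]=3 counters[21]=3 counters[32]=3 -> maybe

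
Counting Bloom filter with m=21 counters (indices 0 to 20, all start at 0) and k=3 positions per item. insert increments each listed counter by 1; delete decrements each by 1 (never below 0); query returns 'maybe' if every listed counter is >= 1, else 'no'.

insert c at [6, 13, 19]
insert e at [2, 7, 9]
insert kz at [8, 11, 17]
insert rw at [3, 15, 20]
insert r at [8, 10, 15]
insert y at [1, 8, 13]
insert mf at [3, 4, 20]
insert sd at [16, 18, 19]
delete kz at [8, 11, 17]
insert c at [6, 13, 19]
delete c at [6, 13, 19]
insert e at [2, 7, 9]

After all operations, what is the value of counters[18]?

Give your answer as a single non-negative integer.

Step 1: insert c at [6, 13, 19] -> counters=[0,0,0,0,0,0,1,0,0,0,0,0,0,1,0,0,0,0,0,1,0]
Step 2: insert e at [2, 7, 9] -> counters=[0,0,1,0,0,0,1,1,0,1,0,0,0,1,0,0,0,0,0,1,0]
Step 3: insert kz at [8, 11, 17] -> counters=[0,0,1,0,0,0,1,1,1,1,0,1,0,1,0,0,0,1,0,1,0]
Step 4: insert rw at [3, 15, 20] -> counters=[0,0,1,1,0,0,1,1,1,1,0,1,0,1,0,1,0,1,0,1,1]
Step 5: insert r at [8, 10, 15] -> counters=[0,0,1,1,0,0,1,1,2,1,1,1,0,1,0,2,0,1,0,1,1]
Step 6: insert y at [1, 8, 13] -> counters=[0,1,1,1,0,0,1,1,3,1,1,1,0,2,0,2,0,1,0,1,1]
Step 7: insert mf at [3, 4, 20] -> counters=[0,1,1,2,1,0,1,1,3,1,1,1,0,2,0,2,0,1,0,1,2]
Step 8: insert sd at [16, 18, 19] -> counters=[0,1,1,2,1,0,1,1,3,1,1,1,0,2,0,2,1,1,1,2,2]
Step 9: delete kz at [8, 11, 17] -> counters=[0,1,1,2,1,0,1,1,2,1,1,0,0,2,0,2,1,0,1,2,2]
Step 10: insert c at [6, 13, 19] -> counters=[0,1,1,2,1,0,2,1,2,1,1,0,0,3,0,2,1,0,1,3,2]
Step 11: delete c at [6, 13, 19] -> counters=[0,1,1,2,1,0,1,1,2,1,1,0,0,2,0,2,1,0,1,2,2]
Step 12: insert e at [2, 7, 9] -> counters=[0,1,2,2,1,0,1,2,2,2,1,0,0,2,0,2,1,0,1,2,2]
Final counters=[0,1,2,2,1,0,1,2,2,2,1,0,0,2,0,2,1,0,1,2,2] -> counters[18]=1

Answer: 1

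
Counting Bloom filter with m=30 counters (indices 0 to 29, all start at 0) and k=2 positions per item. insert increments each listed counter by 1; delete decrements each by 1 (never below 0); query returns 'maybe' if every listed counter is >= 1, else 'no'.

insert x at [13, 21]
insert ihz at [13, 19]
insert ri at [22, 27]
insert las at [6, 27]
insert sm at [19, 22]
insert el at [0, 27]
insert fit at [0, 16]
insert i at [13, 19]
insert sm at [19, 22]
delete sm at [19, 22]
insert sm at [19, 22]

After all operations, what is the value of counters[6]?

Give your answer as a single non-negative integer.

Step 1: insert x at [13, 21] -> counters=[0,0,0,0,0,0,0,0,0,0,0,0,0,1,0,0,0,0,0,0,0,1,0,0,0,0,0,0,0,0]
Step 2: insert ihz at [13, 19] -> counters=[0,0,0,0,0,0,0,0,0,0,0,0,0,2,0,0,0,0,0,1,0,1,0,0,0,0,0,0,0,0]
Step 3: insert ri at [22, 27] -> counters=[0,0,0,0,0,0,0,0,0,0,0,0,0,2,0,0,0,0,0,1,0,1,1,0,0,0,0,1,0,0]
Step 4: insert las at [6, 27] -> counters=[0,0,0,0,0,0,1,0,0,0,0,0,0,2,0,0,0,0,0,1,0,1,1,0,0,0,0,2,0,0]
Step 5: insert sm at [19, 22] -> counters=[0,0,0,0,0,0,1,0,0,0,0,0,0,2,0,0,0,0,0,2,0,1,2,0,0,0,0,2,0,0]
Step 6: insert el at [0, 27] -> counters=[1,0,0,0,0,0,1,0,0,0,0,0,0,2,0,0,0,0,0,2,0,1,2,0,0,0,0,3,0,0]
Step 7: insert fit at [0, 16] -> counters=[2,0,0,0,0,0,1,0,0,0,0,0,0,2,0,0,1,0,0,2,0,1,2,0,0,0,0,3,0,0]
Step 8: insert i at [13, 19] -> counters=[2,0,0,0,0,0,1,0,0,0,0,0,0,3,0,0,1,0,0,3,0,1,2,0,0,0,0,3,0,0]
Step 9: insert sm at [19, 22] -> counters=[2,0,0,0,0,0,1,0,0,0,0,0,0,3,0,0,1,0,0,4,0,1,3,0,0,0,0,3,0,0]
Step 10: delete sm at [19, 22] -> counters=[2,0,0,0,0,0,1,0,0,0,0,0,0,3,0,0,1,0,0,3,0,1,2,0,0,0,0,3,0,0]
Step 11: insert sm at [19, 22] -> counters=[2,0,0,0,0,0,1,0,0,0,0,0,0,3,0,0,1,0,0,4,0,1,3,0,0,0,0,3,0,0]
Final counters=[2,0,0,0,0,0,1,0,0,0,0,0,0,3,0,0,1,0,0,4,0,1,3,0,0,0,0,3,0,0] -> counters[6]=1

Answer: 1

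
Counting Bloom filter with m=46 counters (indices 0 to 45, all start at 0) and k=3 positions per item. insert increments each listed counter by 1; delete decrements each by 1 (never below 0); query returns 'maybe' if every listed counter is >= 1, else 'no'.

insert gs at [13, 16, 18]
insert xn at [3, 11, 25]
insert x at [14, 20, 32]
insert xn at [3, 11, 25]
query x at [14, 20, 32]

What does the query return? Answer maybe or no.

Answer: maybe

Derivation:
Step 1: insert gs at [13, 16, 18] -> counters=[0,0,0,0,0,0,0,0,0,0,0,0,0,1,0,0,1,0,1,0,0,0,0,0,0,0,0,0,0,0,0,0,0,0,0,0,0,0,0,0,0,0,0,0,0,0]
Step 2: insert xn at [3, 11, 25] -> counters=[0,0,0,1,0,0,0,0,0,0,0,1,0,1,0,0,1,0,1,0,0,0,0,0,0,1,0,0,0,0,0,0,0,0,0,0,0,0,0,0,0,0,0,0,0,0]
Step 3: insert x at [14, 20, 32] -> counters=[0,0,0,1,0,0,0,0,0,0,0,1,0,1,1,0,1,0,1,0,1,0,0,0,0,1,0,0,0,0,0,0,1,0,0,0,0,0,0,0,0,0,0,0,0,0]
Step 4: insert xn at [3, 11, 25] -> counters=[0,0,0,2,0,0,0,0,0,0,0,2,0,1,1,0,1,0,1,0,1,0,0,0,0,2,0,0,0,0,0,0,1,0,0,0,0,0,0,0,0,0,0,0,0,0]
Query x: check counters[14]=1 counters[20]=1 counters[32]=1 -> maybe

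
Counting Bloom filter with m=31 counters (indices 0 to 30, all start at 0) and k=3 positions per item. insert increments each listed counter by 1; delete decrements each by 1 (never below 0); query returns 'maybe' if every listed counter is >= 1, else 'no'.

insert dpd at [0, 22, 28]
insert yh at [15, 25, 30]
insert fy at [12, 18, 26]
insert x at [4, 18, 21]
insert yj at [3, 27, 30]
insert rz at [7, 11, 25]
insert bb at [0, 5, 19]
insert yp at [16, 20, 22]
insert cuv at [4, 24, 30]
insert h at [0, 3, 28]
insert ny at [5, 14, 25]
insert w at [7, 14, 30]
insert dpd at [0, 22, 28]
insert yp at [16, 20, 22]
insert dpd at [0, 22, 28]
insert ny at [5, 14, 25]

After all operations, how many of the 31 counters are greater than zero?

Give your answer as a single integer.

Answer: 21

Derivation:
Step 1: insert dpd at [0, 22, 28] -> counters=[1,0,0,0,0,0,0,0,0,0,0,0,0,0,0,0,0,0,0,0,0,0,1,0,0,0,0,0,1,0,0]
Step 2: insert yh at [15, 25, 30] -> counters=[1,0,0,0,0,0,0,0,0,0,0,0,0,0,0,1,0,0,0,0,0,0,1,0,0,1,0,0,1,0,1]
Step 3: insert fy at [12, 18, 26] -> counters=[1,0,0,0,0,0,0,0,0,0,0,0,1,0,0,1,0,0,1,0,0,0,1,0,0,1,1,0,1,0,1]
Step 4: insert x at [4, 18, 21] -> counters=[1,0,0,0,1,0,0,0,0,0,0,0,1,0,0,1,0,0,2,0,0,1,1,0,0,1,1,0,1,0,1]
Step 5: insert yj at [3, 27, 30] -> counters=[1,0,0,1,1,0,0,0,0,0,0,0,1,0,0,1,0,0,2,0,0,1,1,0,0,1,1,1,1,0,2]
Step 6: insert rz at [7, 11, 25] -> counters=[1,0,0,1,1,0,0,1,0,0,0,1,1,0,0,1,0,0,2,0,0,1,1,0,0,2,1,1,1,0,2]
Step 7: insert bb at [0, 5, 19] -> counters=[2,0,0,1,1,1,0,1,0,0,0,1,1,0,0,1,0,0,2,1,0,1,1,0,0,2,1,1,1,0,2]
Step 8: insert yp at [16, 20, 22] -> counters=[2,0,0,1,1,1,0,1,0,0,0,1,1,0,0,1,1,0,2,1,1,1,2,0,0,2,1,1,1,0,2]
Step 9: insert cuv at [4, 24, 30] -> counters=[2,0,0,1,2,1,0,1,0,0,0,1,1,0,0,1,1,0,2,1,1,1,2,0,1,2,1,1,1,0,3]
Step 10: insert h at [0, 3, 28] -> counters=[3,0,0,2,2,1,0,1,0,0,0,1,1,0,0,1,1,0,2,1,1,1,2,0,1,2,1,1,2,0,3]
Step 11: insert ny at [5, 14, 25] -> counters=[3,0,0,2,2,2,0,1,0,0,0,1,1,0,1,1,1,0,2,1,1,1,2,0,1,3,1,1,2,0,3]
Step 12: insert w at [7, 14, 30] -> counters=[3,0,0,2,2,2,0,2,0,0,0,1,1,0,2,1,1,0,2,1,1,1,2,0,1,3,1,1,2,0,4]
Step 13: insert dpd at [0, 22, 28] -> counters=[4,0,0,2,2,2,0,2,0,0,0,1,1,0,2,1,1,0,2,1,1,1,3,0,1,3,1,1,3,0,4]
Step 14: insert yp at [16, 20, 22] -> counters=[4,0,0,2,2,2,0,2,0,0,0,1,1,0,2,1,2,0,2,1,2,1,4,0,1,3,1,1,3,0,4]
Step 15: insert dpd at [0, 22, 28] -> counters=[5,0,0,2,2,2,0,2,0,0,0,1,1,0,2,1,2,0,2,1,2,1,5,0,1,3,1,1,4,0,4]
Step 16: insert ny at [5, 14, 25] -> counters=[5,0,0,2,2,3,0,2,0,0,0,1,1,0,3,1,2,0,2,1,2,1,5,0,1,4,1,1,4,0,4]
Final counters=[5,0,0,2,2,3,0,2,0,0,0,1,1,0,3,1,2,0,2,1,2,1,5,0,1,4,1,1,4,0,4] -> 21 nonzero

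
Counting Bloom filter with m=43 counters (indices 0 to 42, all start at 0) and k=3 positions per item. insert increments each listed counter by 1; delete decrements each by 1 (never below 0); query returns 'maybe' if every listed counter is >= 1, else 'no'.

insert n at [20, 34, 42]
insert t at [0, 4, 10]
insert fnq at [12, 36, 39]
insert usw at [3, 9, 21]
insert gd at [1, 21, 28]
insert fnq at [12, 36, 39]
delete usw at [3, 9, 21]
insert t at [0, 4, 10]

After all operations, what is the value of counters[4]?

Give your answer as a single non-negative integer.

Step 1: insert n at [20, 34, 42] -> counters=[0,0,0,0,0,0,0,0,0,0,0,0,0,0,0,0,0,0,0,0,1,0,0,0,0,0,0,0,0,0,0,0,0,0,1,0,0,0,0,0,0,0,1]
Step 2: insert t at [0, 4, 10] -> counters=[1,0,0,0,1,0,0,0,0,0,1,0,0,0,0,0,0,0,0,0,1,0,0,0,0,0,0,0,0,0,0,0,0,0,1,0,0,0,0,0,0,0,1]
Step 3: insert fnq at [12, 36, 39] -> counters=[1,0,0,0,1,0,0,0,0,0,1,0,1,0,0,0,0,0,0,0,1,0,0,0,0,0,0,0,0,0,0,0,0,0,1,0,1,0,0,1,0,0,1]
Step 4: insert usw at [3, 9, 21] -> counters=[1,0,0,1,1,0,0,0,0,1,1,0,1,0,0,0,0,0,0,0,1,1,0,0,0,0,0,0,0,0,0,0,0,0,1,0,1,0,0,1,0,0,1]
Step 5: insert gd at [1, 21, 28] -> counters=[1,1,0,1,1,0,0,0,0,1,1,0,1,0,0,0,0,0,0,0,1,2,0,0,0,0,0,0,1,0,0,0,0,0,1,0,1,0,0,1,0,0,1]
Step 6: insert fnq at [12, 36, 39] -> counters=[1,1,0,1,1,0,0,0,0,1,1,0,2,0,0,0,0,0,0,0,1,2,0,0,0,0,0,0,1,0,0,0,0,0,1,0,2,0,0,2,0,0,1]
Step 7: delete usw at [3, 9, 21] -> counters=[1,1,0,0,1,0,0,0,0,0,1,0,2,0,0,0,0,0,0,0,1,1,0,0,0,0,0,0,1,0,0,0,0,0,1,0,2,0,0,2,0,0,1]
Step 8: insert t at [0, 4, 10] -> counters=[2,1,0,0,2,0,0,0,0,0,2,0,2,0,0,0,0,0,0,0,1,1,0,0,0,0,0,0,1,0,0,0,0,0,1,0,2,0,0,2,0,0,1]
Final counters=[2,1,0,0,2,0,0,0,0,0,2,0,2,0,0,0,0,0,0,0,1,1,0,0,0,0,0,0,1,0,0,0,0,0,1,0,2,0,0,2,0,0,1] -> counters[4]=2

Answer: 2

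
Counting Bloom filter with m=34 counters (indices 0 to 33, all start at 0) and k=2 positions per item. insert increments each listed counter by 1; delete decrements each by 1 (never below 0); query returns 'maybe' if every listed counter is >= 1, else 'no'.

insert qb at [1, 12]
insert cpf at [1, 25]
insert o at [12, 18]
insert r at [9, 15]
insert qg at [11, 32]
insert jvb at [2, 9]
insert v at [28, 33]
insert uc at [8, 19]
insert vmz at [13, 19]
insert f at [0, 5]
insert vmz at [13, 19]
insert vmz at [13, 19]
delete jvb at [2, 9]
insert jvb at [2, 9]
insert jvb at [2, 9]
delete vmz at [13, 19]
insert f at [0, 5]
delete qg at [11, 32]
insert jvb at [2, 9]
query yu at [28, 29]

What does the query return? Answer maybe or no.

Step 1: insert qb at [1, 12] -> counters=[0,1,0,0,0,0,0,0,0,0,0,0,1,0,0,0,0,0,0,0,0,0,0,0,0,0,0,0,0,0,0,0,0,0]
Step 2: insert cpf at [1, 25] -> counters=[0,2,0,0,0,0,0,0,0,0,0,0,1,0,0,0,0,0,0,0,0,0,0,0,0,1,0,0,0,0,0,0,0,0]
Step 3: insert o at [12, 18] -> counters=[0,2,0,0,0,0,0,0,0,0,0,0,2,0,0,0,0,0,1,0,0,0,0,0,0,1,0,0,0,0,0,0,0,0]
Step 4: insert r at [9, 15] -> counters=[0,2,0,0,0,0,0,0,0,1,0,0,2,0,0,1,0,0,1,0,0,0,0,0,0,1,0,0,0,0,0,0,0,0]
Step 5: insert qg at [11, 32] -> counters=[0,2,0,0,0,0,0,0,0,1,0,1,2,0,0,1,0,0,1,0,0,0,0,0,0,1,0,0,0,0,0,0,1,0]
Step 6: insert jvb at [2, 9] -> counters=[0,2,1,0,0,0,0,0,0,2,0,1,2,0,0,1,0,0,1,0,0,0,0,0,0,1,0,0,0,0,0,0,1,0]
Step 7: insert v at [28, 33] -> counters=[0,2,1,0,0,0,0,0,0,2,0,1,2,0,0,1,0,0,1,0,0,0,0,0,0,1,0,0,1,0,0,0,1,1]
Step 8: insert uc at [8, 19] -> counters=[0,2,1,0,0,0,0,0,1,2,0,1,2,0,0,1,0,0,1,1,0,0,0,0,0,1,0,0,1,0,0,0,1,1]
Step 9: insert vmz at [13, 19] -> counters=[0,2,1,0,0,0,0,0,1,2,0,1,2,1,0,1,0,0,1,2,0,0,0,0,0,1,0,0,1,0,0,0,1,1]
Step 10: insert f at [0, 5] -> counters=[1,2,1,0,0,1,0,0,1,2,0,1,2,1,0,1,0,0,1,2,0,0,0,0,0,1,0,0,1,0,0,0,1,1]
Step 11: insert vmz at [13, 19] -> counters=[1,2,1,0,0,1,0,0,1,2,0,1,2,2,0,1,0,0,1,3,0,0,0,0,0,1,0,0,1,0,0,0,1,1]
Step 12: insert vmz at [13, 19] -> counters=[1,2,1,0,0,1,0,0,1,2,0,1,2,3,0,1,0,0,1,4,0,0,0,0,0,1,0,0,1,0,0,0,1,1]
Step 13: delete jvb at [2, 9] -> counters=[1,2,0,0,0,1,0,0,1,1,0,1,2,3,0,1,0,0,1,4,0,0,0,0,0,1,0,0,1,0,0,0,1,1]
Step 14: insert jvb at [2, 9] -> counters=[1,2,1,0,0,1,0,0,1,2,0,1,2,3,0,1,0,0,1,4,0,0,0,0,0,1,0,0,1,0,0,0,1,1]
Step 15: insert jvb at [2, 9] -> counters=[1,2,2,0,0,1,0,0,1,3,0,1,2,3,0,1,0,0,1,4,0,0,0,0,0,1,0,0,1,0,0,0,1,1]
Step 16: delete vmz at [13, 19] -> counters=[1,2,2,0,0,1,0,0,1,3,0,1,2,2,0,1,0,0,1,3,0,0,0,0,0,1,0,0,1,0,0,0,1,1]
Step 17: insert f at [0, 5] -> counters=[2,2,2,0,0,2,0,0,1,3,0,1,2,2,0,1,0,0,1,3,0,0,0,0,0,1,0,0,1,0,0,0,1,1]
Step 18: delete qg at [11, 32] -> counters=[2,2,2,0,0,2,0,0,1,3,0,0,2,2,0,1,0,0,1,3,0,0,0,0,0,1,0,0,1,0,0,0,0,1]
Step 19: insert jvb at [2, 9] -> counters=[2,2,3,0,0,2,0,0,1,4,0,0,2,2,0,1,0,0,1,3,0,0,0,0,0,1,0,0,1,0,0,0,0,1]
Query yu: check counters[28]=1 counters[29]=0 -> no

Answer: no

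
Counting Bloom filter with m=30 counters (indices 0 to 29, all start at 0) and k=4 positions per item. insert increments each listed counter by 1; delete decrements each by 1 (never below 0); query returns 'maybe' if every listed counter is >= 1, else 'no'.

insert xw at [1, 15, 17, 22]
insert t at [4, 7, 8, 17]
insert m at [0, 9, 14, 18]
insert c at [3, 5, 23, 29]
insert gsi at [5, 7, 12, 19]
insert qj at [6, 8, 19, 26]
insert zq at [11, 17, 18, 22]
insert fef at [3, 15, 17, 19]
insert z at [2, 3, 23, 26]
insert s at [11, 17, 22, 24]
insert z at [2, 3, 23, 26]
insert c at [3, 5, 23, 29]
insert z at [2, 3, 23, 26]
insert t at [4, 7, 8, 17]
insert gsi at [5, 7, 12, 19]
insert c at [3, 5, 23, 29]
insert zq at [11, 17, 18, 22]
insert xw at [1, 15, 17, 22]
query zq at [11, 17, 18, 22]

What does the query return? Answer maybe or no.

Answer: maybe

Derivation:
Step 1: insert xw at [1, 15, 17, 22] -> counters=[0,1,0,0,0,0,0,0,0,0,0,0,0,0,0,1,0,1,0,0,0,0,1,0,0,0,0,0,0,0]
Step 2: insert t at [4, 7, 8, 17] -> counters=[0,1,0,0,1,0,0,1,1,0,0,0,0,0,0,1,0,2,0,0,0,0,1,0,0,0,0,0,0,0]
Step 3: insert m at [0, 9, 14, 18] -> counters=[1,1,0,0,1,0,0,1,1,1,0,0,0,0,1,1,0,2,1,0,0,0,1,0,0,0,0,0,0,0]
Step 4: insert c at [3, 5, 23, 29] -> counters=[1,1,0,1,1,1,0,1,1,1,0,0,0,0,1,1,0,2,1,0,0,0,1,1,0,0,0,0,0,1]
Step 5: insert gsi at [5, 7, 12, 19] -> counters=[1,1,0,1,1,2,0,2,1,1,0,0,1,0,1,1,0,2,1,1,0,0,1,1,0,0,0,0,0,1]
Step 6: insert qj at [6, 8, 19, 26] -> counters=[1,1,0,1,1,2,1,2,2,1,0,0,1,0,1,1,0,2,1,2,0,0,1,1,0,0,1,0,0,1]
Step 7: insert zq at [11, 17, 18, 22] -> counters=[1,1,0,1,1,2,1,2,2,1,0,1,1,0,1,1,0,3,2,2,0,0,2,1,0,0,1,0,0,1]
Step 8: insert fef at [3, 15, 17, 19] -> counters=[1,1,0,2,1,2,1,2,2,1,0,1,1,0,1,2,0,4,2,3,0,0,2,1,0,0,1,0,0,1]
Step 9: insert z at [2, 3, 23, 26] -> counters=[1,1,1,3,1,2,1,2,2,1,0,1,1,0,1,2,0,4,2,3,0,0,2,2,0,0,2,0,0,1]
Step 10: insert s at [11, 17, 22, 24] -> counters=[1,1,1,3,1,2,1,2,2,1,0,2,1,0,1,2,0,5,2,3,0,0,3,2,1,0,2,0,0,1]
Step 11: insert z at [2, 3, 23, 26] -> counters=[1,1,2,4,1,2,1,2,2,1,0,2,1,0,1,2,0,5,2,3,0,0,3,3,1,0,3,0,0,1]
Step 12: insert c at [3, 5, 23, 29] -> counters=[1,1,2,5,1,3,1,2,2,1,0,2,1,0,1,2,0,5,2,3,0,0,3,4,1,0,3,0,0,2]
Step 13: insert z at [2, 3, 23, 26] -> counters=[1,1,3,6,1,3,1,2,2,1,0,2,1,0,1,2,0,5,2,3,0,0,3,5,1,0,4,0,0,2]
Step 14: insert t at [4, 7, 8, 17] -> counters=[1,1,3,6,2,3,1,3,3,1,0,2,1,0,1,2,0,6,2,3,0,0,3,5,1,0,4,0,0,2]
Step 15: insert gsi at [5, 7, 12, 19] -> counters=[1,1,3,6,2,4,1,4,3,1,0,2,2,0,1,2,0,6,2,4,0,0,3,5,1,0,4,0,0,2]
Step 16: insert c at [3, 5, 23, 29] -> counters=[1,1,3,7,2,5,1,4,3,1,0,2,2,0,1,2,0,6,2,4,0,0,3,6,1,0,4,0,0,3]
Step 17: insert zq at [11, 17, 18, 22] -> counters=[1,1,3,7,2,5,1,4,3,1,0,3,2,0,1,2,0,7,3,4,0,0,4,6,1,0,4,0,0,3]
Step 18: insert xw at [1, 15, 17, 22] -> counters=[1,2,3,7,2,5,1,4,3,1,0,3,2,0,1,3,0,8,3,4,0,0,5,6,1,0,4,0,0,3]
Query zq: check counters[11]=3 counters[17]=8 counters[18]=3 counters[22]=5 -> maybe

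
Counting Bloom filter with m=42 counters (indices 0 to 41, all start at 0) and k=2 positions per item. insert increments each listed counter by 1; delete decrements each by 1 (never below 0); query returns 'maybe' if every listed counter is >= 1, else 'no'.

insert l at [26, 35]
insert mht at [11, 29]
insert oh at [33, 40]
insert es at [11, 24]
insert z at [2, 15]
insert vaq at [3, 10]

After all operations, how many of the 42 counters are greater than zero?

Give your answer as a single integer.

Step 1: insert l at [26, 35] -> counters=[0,0,0,0,0,0,0,0,0,0,0,0,0,0,0,0,0,0,0,0,0,0,0,0,0,0,1,0,0,0,0,0,0,0,0,1,0,0,0,0,0,0]
Step 2: insert mht at [11, 29] -> counters=[0,0,0,0,0,0,0,0,0,0,0,1,0,0,0,0,0,0,0,0,0,0,0,0,0,0,1,0,0,1,0,0,0,0,0,1,0,0,0,0,0,0]
Step 3: insert oh at [33, 40] -> counters=[0,0,0,0,0,0,0,0,0,0,0,1,0,0,0,0,0,0,0,0,0,0,0,0,0,0,1,0,0,1,0,0,0,1,0,1,0,0,0,0,1,0]
Step 4: insert es at [11, 24] -> counters=[0,0,0,0,0,0,0,0,0,0,0,2,0,0,0,0,0,0,0,0,0,0,0,0,1,0,1,0,0,1,0,0,0,1,0,1,0,0,0,0,1,0]
Step 5: insert z at [2, 15] -> counters=[0,0,1,0,0,0,0,0,0,0,0,2,0,0,0,1,0,0,0,0,0,0,0,0,1,0,1,0,0,1,0,0,0,1,0,1,0,0,0,0,1,0]
Step 6: insert vaq at [3, 10] -> counters=[0,0,1,1,0,0,0,0,0,0,1,2,0,0,0,1,0,0,0,0,0,0,0,0,1,0,1,0,0,1,0,0,0,1,0,1,0,0,0,0,1,0]
Final counters=[0,0,1,1,0,0,0,0,0,0,1,2,0,0,0,1,0,0,0,0,0,0,0,0,1,0,1,0,0,1,0,0,0,1,0,1,0,0,0,0,1,0] -> 11 nonzero

Answer: 11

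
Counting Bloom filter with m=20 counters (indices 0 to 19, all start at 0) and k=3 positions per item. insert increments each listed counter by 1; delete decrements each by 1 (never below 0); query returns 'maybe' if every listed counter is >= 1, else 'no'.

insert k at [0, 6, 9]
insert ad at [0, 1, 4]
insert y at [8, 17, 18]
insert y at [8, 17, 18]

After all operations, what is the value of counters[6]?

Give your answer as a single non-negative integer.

Step 1: insert k at [0, 6, 9] -> counters=[1,0,0,0,0,0,1,0,0,1,0,0,0,0,0,0,0,0,0,0]
Step 2: insert ad at [0, 1, 4] -> counters=[2,1,0,0,1,0,1,0,0,1,0,0,0,0,0,0,0,0,0,0]
Step 3: insert y at [8, 17, 18] -> counters=[2,1,0,0,1,0,1,0,1,1,0,0,0,0,0,0,0,1,1,0]
Step 4: insert y at [8, 17, 18] -> counters=[2,1,0,0,1,0,1,0,2,1,0,0,0,0,0,0,0,2,2,0]
Final counters=[2,1,0,0,1,0,1,0,2,1,0,0,0,0,0,0,0,2,2,0] -> counters[6]=1

Answer: 1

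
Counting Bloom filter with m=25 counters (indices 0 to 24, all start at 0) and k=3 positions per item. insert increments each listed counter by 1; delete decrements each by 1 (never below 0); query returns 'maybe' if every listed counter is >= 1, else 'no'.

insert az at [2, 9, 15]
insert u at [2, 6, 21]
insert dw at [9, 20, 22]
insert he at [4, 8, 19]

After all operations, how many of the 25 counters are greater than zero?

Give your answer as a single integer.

Step 1: insert az at [2, 9, 15] -> counters=[0,0,1,0,0,0,0,0,0,1,0,0,0,0,0,1,0,0,0,0,0,0,0,0,0]
Step 2: insert u at [2, 6, 21] -> counters=[0,0,2,0,0,0,1,0,0,1,0,0,0,0,0,1,0,0,0,0,0,1,0,0,0]
Step 3: insert dw at [9, 20, 22] -> counters=[0,0,2,0,0,0,1,0,0,2,0,0,0,0,0,1,0,0,0,0,1,1,1,0,0]
Step 4: insert he at [4, 8, 19] -> counters=[0,0,2,0,1,0,1,0,1,2,0,0,0,0,0,1,0,0,0,1,1,1,1,0,0]
Final counters=[0,0,2,0,1,0,1,0,1,2,0,0,0,0,0,1,0,0,0,1,1,1,1,0,0] -> 10 nonzero

Answer: 10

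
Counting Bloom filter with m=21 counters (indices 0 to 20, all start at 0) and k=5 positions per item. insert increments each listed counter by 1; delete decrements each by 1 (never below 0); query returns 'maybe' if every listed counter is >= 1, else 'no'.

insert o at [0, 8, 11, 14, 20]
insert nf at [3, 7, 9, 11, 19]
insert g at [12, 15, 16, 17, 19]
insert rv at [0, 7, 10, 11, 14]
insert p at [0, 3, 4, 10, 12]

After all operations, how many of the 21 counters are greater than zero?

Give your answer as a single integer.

Step 1: insert o at [0, 8, 11, 14, 20] -> counters=[1,0,0,0,0,0,0,0,1,0,0,1,0,0,1,0,0,0,0,0,1]
Step 2: insert nf at [3, 7, 9, 11, 19] -> counters=[1,0,0,1,0,0,0,1,1,1,0,2,0,0,1,0,0,0,0,1,1]
Step 3: insert g at [12, 15, 16, 17, 19] -> counters=[1,0,0,1,0,0,0,1,1,1,0,2,1,0,1,1,1,1,0,2,1]
Step 4: insert rv at [0, 7, 10, 11, 14] -> counters=[2,0,0,1,0,0,0,2,1,1,1,3,1,0,2,1,1,1,0,2,1]
Step 5: insert p at [0, 3, 4, 10, 12] -> counters=[3,0,0,2,1,0,0,2,1,1,2,3,2,0,2,1,1,1,0,2,1]
Final counters=[3,0,0,2,1,0,0,2,1,1,2,3,2,0,2,1,1,1,0,2,1] -> 15 nonzero

Answer: 15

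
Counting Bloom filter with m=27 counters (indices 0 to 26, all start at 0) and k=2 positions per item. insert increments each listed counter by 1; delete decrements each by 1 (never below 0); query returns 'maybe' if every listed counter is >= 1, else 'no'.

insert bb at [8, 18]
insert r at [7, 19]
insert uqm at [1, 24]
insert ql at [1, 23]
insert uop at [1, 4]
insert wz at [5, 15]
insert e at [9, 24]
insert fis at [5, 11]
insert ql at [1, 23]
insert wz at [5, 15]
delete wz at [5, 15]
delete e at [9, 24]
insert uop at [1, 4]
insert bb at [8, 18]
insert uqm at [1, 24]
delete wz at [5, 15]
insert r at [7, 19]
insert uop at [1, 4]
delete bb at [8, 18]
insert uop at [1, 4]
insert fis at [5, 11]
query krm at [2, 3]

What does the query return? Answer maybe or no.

Answer: no

Derivation:
Step 1: insert bb at [8, 18] -> counters=[0,0,0,0,0,0,0,0,1,0,0,0,0,0,0,0,0,0,1,0,0,0,0,0,0,0,0]
Step 2: insert r at [7, 19] -> counters=[0,0,0,0,0,0,0,1,1,0,0,0,0,0,0,0,0,0,1,1,0,0,0,0,0,0,0]
Step 3: insert uqm at [1, 24] -> counters=[0,1,0,0,0,0,0,1,1,0,0,0,0,0,0,0,0,0,1,1,0,0,0,0,1,0,0]
Step 4: insert ql at [1, 23] -> counters=[0,2,0,0,0,0,0,1,1,0,0,0,0,0,0,0,0,0,1,1,0,0,0,1,1,0,0]
Step 5: insert uop at [1, 4] -> counters=[0,3,0,0,1,0,0,1,1,0,0,0,0,0,0,0,0,0,1,1,0,0,0,1,1,0,0]
Step 6: insert wz at [5, 15] -> counters=[0,3,0,0,1,1,0,1,1,0,0,0,0,0,0,1,0,0,1,1,0,0,0,1,1,0,0]
Step 7: insert e at [9, 24] -> counters=[0,3,0,0,1,1,0,1,1,1,0,0,0,0,0,1,0,0,1,1,0,0,0,1,2,0,0]
Step 8: insert fis at [5, 11] -> counters=[0,3,0,0,1,2,0,1,1,1,0,1,0,0,0,1,0,0,1,1,0,0,0,1,2,0,0]
Step 9: insert ql at [1, 23] -> counters=[0,4,0,0,1,2,0,1,1,1,0,1,0,0,0,1,0,0,1,1,0,0,0,2,2,0,0]
Step 10: insert wz at [5, 15] -> counters=[0,4,0,0,1,3,0,1,1,1,0,1,0,0,0,2,0,0,1,1,0,0,0,2,2,0,0]
Step 11: delete wz at [5, 15] -> counters=[0,4,0,0,1,2,0,1,1,1,0,1,0,0,0,1,0,0,1,1,0,0,0,2,2,0,0]
Step 12: delete e at [9, 24] -> counters=[0,4,0,0,1,2,0,1,1,0,0,1,0,0,0,1,0,0,1,1,0,0,0,2,1,0,0]
Step 13: insert uop at [1, 4] -> counters=[0,5,0,0,2,2,0,1,1,0,0,1,0,0,0,1,0,0,1,1,0,0,0,2,1,0,0]
Step 14: insert bb at [8, 18] -> counters=[0,5,0,0,2,2,0,1,2,0,0,1,0,0,0,1,0,0,2,1,0,0,0,2,1,0,0]
Step 15: insert uqm at [1, 24] -> counters=[0,6,0,0,2,2,0,1,2,0,0,1,0,0,0,1,0,0,2,1,0,0,0,2,2,0,0]
Step 16: delete wz at [5, 15] -> counters=[0,6,0,0,2,1,0,1,2,0,0,1,0,0,0,0,0,0,2,1,0,0,0,2,2,0,0]
Step 17: insert r at [7, 19] -> counters=[0,6,0,0,2,1,0,2,2,0,0,1,0,0,0,0,0,0,2,2,0,0,0,2,2,0,0]
Step 18: insert uop at [1, 4] -> counters=[0,7,0,0,3,1,0,2,2,0,0,1,0,0,0,0,0,0,2,2,0,0,0,2,2,0,0]
Step 19: delete bb at [8, 18] -> counters=[0,7,0,0,3,1,0,2,1,0,0,1,0,0,0,0,0,0,1,2,0,0,0,2,2,0,0]
Step 20: insert uop at [1, 4] -> counters=[0,8,0,0,4,1,0,2,1,0,0,1,0,0,0,0,0,0,1,2,0,0,0,2,2,0,0]
Step 21: insert fis at [5, 11] -> counters=[0,8,0,0,4,2,0,2,1,0,0,2,0,0,0,0,0,0,1,2,0,0,0,2,2,0,0]
Query krm: check counters[2]=0 counters[3]=0 -> no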